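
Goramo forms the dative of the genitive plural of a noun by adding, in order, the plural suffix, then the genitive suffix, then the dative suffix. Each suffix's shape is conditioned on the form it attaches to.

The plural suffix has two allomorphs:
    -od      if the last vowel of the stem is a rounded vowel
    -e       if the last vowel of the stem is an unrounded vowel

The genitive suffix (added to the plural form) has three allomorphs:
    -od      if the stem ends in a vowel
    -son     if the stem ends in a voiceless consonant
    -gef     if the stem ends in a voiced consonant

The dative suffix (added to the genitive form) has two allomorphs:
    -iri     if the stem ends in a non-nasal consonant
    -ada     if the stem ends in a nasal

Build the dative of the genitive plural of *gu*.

*gu*: last vowel = /u/, a rounded vowel → -od → *guod*.
The plural form *guod* — final sound /d/ (a voiced consonant) → -gef → *guodgef*.
Since the final consonant of the genitive form *guodgef* is /f/ (non-nasal), it takes -iri, giving *guodgefiri*.

guodgefiri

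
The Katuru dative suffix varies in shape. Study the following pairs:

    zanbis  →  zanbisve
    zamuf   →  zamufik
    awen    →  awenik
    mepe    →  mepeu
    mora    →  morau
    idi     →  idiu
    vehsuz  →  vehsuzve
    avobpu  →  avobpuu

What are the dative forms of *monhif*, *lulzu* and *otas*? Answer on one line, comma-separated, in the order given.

monhifik, lulzuu, otasve

Looking at the final sound of each stem: -ve when the stem ends in a sibilant (*zanbis*, *vehsuz*); -ik when the stem ends in a non-sibilant consonant (*zamuf*, *awen*); -u when the stem ends in a vowel (*mepe*, *mora*, *idi*, *avobpu*).
The final sound of *monhif* is /f/, which is a non-sibilant consonant, so the suffix is -ik, giving *monhifik*.
Since the final sound of *lulzu* is /u/ (a vowel), it takes -u, giving *lulzuu*.
*otas*: final sound = /s/, a sibilant → -ve → *otasve*.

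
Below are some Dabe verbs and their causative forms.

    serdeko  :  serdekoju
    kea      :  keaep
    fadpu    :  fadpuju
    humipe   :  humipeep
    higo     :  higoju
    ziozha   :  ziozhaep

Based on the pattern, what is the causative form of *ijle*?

The suffix is conditioned by the last vowel: -ju when the last vowel of the stem is a rounded vowel (*serdeko*, *fadpu*, *higo*); -ep when the last vowel of the stem is an unrounded vowel (*kea*, *humipe*, *ziozha*).
*ijle*: last vowel = /e/, an unrounded vowel → -ep → *ijleep*.

ijleep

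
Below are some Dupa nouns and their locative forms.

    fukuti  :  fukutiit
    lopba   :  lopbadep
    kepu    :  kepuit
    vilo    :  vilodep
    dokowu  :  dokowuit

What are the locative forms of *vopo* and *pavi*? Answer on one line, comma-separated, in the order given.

vopodep, paviit

The alternation tracks the last vowel of the stem — -it when the last vowel of the stem is a high vowel (*fukuti*, *kepu*, *dokowu*); -dep when the last vowel of the stem is a non-high vowel (*lopba*, *vilo*).
The last vowel of *vopo* is /o/, which is a non-high vowel, so the suffix is -dep, giving *vopodep*.
*pavi*: last vowel = /i/, a high vowel → -it → *paviit*.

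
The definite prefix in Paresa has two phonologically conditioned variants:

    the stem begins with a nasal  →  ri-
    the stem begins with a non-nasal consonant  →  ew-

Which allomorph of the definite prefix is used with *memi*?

ri-

Since the first consonant of *memi* is /m/ (a nasal), it takes ri-.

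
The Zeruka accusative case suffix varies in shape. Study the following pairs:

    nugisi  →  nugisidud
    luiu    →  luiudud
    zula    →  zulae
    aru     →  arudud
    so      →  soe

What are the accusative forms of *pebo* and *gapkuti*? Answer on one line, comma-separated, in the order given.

The pattern is height harmony: -dud when the last vowel of the stem is a high vowel (*nugisi*, *luiu*, *aru*); -e when the last vowel of the stem is a non-high vowel (*zula*, *so*).
*pebo* — last vowel /o/ (a non-high vowel) → -e → *peboe*.
The last vowel of *gapkuti* is /i/, which is a high vowel, so the suffix is -dud, giving *gapkutidud*.

peboe, gapkutidud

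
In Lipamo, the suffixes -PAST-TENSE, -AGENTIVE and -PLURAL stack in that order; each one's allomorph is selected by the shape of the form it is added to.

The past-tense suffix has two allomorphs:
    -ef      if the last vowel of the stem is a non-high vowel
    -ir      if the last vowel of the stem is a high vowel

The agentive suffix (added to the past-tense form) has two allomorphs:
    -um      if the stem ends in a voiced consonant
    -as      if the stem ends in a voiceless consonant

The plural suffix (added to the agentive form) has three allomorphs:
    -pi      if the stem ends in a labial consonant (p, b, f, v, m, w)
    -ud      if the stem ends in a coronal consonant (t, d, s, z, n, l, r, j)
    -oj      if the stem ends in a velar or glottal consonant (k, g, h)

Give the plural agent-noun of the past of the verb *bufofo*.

The last vowel of *bufofo* is /o/, which is a non-high vowel, so the past-tense suffix is -ef, giving *bufofoef*.
The past-tense form *bufofoef* — final consonant /f/ (voiceless) → -as → *bufofoefas*.
The agentive form *bufofoefas*: final consonant = /s/, coronal → -ud → *bufofoefasud*.

bufofoefasud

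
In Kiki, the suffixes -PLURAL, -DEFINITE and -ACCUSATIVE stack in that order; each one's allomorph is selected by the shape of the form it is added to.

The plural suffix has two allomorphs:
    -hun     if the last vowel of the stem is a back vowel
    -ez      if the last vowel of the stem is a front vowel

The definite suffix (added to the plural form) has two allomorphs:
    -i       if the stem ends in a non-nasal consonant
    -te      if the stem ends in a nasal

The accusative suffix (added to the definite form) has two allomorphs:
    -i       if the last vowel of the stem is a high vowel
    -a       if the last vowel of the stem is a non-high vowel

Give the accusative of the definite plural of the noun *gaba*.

*gaba*: last vowel = /a/, a back vowel → -hun → *gabahun*.
The final consonant of the plural form *gabahun* is /n/, which is a nasal, so the definite suffix is -te, giving *gabahunte*.
The definite form *gabahunte* — last vowel /e/ (a non-high vowel) → -a → *gabahuntea*.

gabahuntea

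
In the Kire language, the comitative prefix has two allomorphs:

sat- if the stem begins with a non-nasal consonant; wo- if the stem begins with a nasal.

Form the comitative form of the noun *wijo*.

Since the first consonant of *wijo* is /w/ (non-nasal), it takes sat-, giving *satwijo*.

satwijo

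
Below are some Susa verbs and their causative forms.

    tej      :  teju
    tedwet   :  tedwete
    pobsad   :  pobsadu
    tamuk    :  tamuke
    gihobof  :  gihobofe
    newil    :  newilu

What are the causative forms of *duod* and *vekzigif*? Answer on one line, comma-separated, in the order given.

duodu, vekzigife

The pattern is voicing of the final consonant: -e when the stem ends in a voiceless consonant (*tedwet*, *tamuk*, *gihobof*); -u when the stem ends in a voiced consonant (*tej*, *pobsad*, *newil*).
The final consonant of *duod* is /d/, which is voiced, so the suffix is -u, giving *duodu*.
*vekzigif* — final consonant /f/ (voiceless) → -e → *vekzigife*.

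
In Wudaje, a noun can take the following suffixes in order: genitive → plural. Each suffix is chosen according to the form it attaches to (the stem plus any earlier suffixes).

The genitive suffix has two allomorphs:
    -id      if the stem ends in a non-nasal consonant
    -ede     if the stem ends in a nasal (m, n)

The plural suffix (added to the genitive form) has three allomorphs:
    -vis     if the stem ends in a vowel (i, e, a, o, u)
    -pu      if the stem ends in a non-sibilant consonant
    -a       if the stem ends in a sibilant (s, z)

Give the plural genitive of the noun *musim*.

The final consonant of *musim* is /m/, which is a nasal, so the genitive suffix is -ede, giving *musimede*.
The genitive form *musimede*: final sound = /e/, a vowel → -vis → *musimedevis*.

musimedevis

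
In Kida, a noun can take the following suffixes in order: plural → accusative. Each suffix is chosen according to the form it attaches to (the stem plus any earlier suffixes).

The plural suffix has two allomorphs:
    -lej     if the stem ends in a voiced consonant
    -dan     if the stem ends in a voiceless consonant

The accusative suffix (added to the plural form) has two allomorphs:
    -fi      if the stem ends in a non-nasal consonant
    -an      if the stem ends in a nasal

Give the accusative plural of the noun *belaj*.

belajlejfi

*belaj* — final consonant /j/ (voiced) → -lej → *belajlej*.
The final consonant of the plural form *belajlej* is /j/, which is non-nasal, so the accusative suffix is -fi, giving *belajlejfi*.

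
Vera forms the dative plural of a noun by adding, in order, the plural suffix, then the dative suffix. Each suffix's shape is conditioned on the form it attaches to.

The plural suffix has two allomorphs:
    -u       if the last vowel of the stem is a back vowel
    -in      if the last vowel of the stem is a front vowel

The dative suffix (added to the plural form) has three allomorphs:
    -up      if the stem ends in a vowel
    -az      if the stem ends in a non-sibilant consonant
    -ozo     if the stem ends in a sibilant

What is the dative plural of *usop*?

usopuup

*usop*: last vowel = /o/, a back vowel → -u → *usopu*.
The plural form *usopu*: final sound = /u/, a vowel → -up → *usopuup*.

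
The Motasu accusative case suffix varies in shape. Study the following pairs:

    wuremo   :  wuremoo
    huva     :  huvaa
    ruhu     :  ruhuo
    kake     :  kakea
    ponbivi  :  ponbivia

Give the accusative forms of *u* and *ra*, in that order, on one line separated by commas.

The alternation tracks the last vowel of the stem — -o when the last vowel of the stem is a rounded vowel (*wuremo*, *ruhu*); -a when the last vowel of the stem is an unrounded vowel (*huva*, *kake*, *ponbivi*).
The last vowel of *u* is /u/, which is a rounded vowel, so the suffix is -o, giving *uo*.
Since the last vowel of *ra* is /a/ (an unrounded vowel), it takes -a, giving *raa*.

uo, raa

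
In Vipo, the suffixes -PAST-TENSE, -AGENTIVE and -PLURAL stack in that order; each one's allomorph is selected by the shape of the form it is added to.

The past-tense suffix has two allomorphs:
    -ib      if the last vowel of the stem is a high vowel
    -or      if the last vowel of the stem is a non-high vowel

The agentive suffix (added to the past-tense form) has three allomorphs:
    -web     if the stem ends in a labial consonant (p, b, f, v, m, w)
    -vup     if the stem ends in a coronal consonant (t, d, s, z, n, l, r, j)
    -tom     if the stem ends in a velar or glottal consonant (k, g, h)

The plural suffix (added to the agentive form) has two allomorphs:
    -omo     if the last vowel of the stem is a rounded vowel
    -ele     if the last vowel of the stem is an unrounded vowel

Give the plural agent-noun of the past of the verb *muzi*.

*muzi*: last vowel = /i/, a high vowel → -ib → *muziib*.
The past-tense form *muziib* — final consonant /b/ (labial) → -web → *muziibweb*.
The last vowel of the agentive form *muziibweb* is /e/, which is an unrounded vowel, so the plural suffix is -ele, giving *muziibwebele*.

muziibwebele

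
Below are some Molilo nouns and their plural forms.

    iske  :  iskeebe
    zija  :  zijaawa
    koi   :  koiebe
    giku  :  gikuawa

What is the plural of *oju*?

ojuawa

The alternation tracks the last vowel of the stem — -ebe when the last vowel of the stem is a front vowel (*iske*, *koi*); -awa when the last vowel of the stem is a back vowel (*zija*, *giku*).
*oju* — last vowel /u/ (a back vowel) → -awa → *ojuawa*.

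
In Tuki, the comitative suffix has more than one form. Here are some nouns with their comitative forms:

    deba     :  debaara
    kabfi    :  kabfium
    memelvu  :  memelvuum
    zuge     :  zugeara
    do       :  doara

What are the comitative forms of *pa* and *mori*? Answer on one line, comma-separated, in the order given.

paara, morium

Looking at the last vowel of each stem: -um when the last vowel of the stem is a high vowel (*kabfi*, *memelvu*); -ara when the last vowel of the stem is a non-high vowel (*deba*, *zuge*, *do*).
*pa*: last vowel = /a/, a non-high vowel → -ara → *paara*.
*mori*: last vowel = /i/, a high vowel → -um → *morium*.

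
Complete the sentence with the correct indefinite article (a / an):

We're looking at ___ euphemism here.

a

The indefinite article is chosen by the initial *sound* of the following word, not its spelling.
*euphemism* begins with the sound /juː/ (eu pronounced /juː/) — a consonant sound.
So the article is *a*: We're looking at a euphemism here.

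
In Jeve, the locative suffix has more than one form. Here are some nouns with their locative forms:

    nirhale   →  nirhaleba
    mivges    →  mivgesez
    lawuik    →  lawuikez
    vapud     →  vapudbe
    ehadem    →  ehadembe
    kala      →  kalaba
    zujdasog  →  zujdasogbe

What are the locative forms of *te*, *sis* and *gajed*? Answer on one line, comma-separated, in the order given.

teba, sisez, gajedbe

The alternation tracks the final sound of the stem — -ez when the stem ends in a voiceless consonant (*mivges*, *lawuik*); -be when the stem ends in a voiced consonant (*vapud*, *ehadem*, *zujdasog*); -ba when the stem ends in a vowel (*nirhale*, *kala*).
*te* — final sound /e/ (a vowel) → -ba → *teba*.
The final sound of *sis* is /s/, which is a voiceless consonant, so the suffix is -ez, giving *sisez*.
Since the final sound of *gajed* is /d/ (a voiced consonant), it takes -be, giving *gajedbe*.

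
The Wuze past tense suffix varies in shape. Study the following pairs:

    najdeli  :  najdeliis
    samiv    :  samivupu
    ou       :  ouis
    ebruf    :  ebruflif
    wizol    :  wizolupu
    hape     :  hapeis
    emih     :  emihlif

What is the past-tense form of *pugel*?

The suffix is conditioned by the final sound: -lif when the stem ends in a voiceless consonant (*ebruf*, *emih*); -upu when the stem ends in a voiced consonant (*samiv*, *wizol*); -is when the stem ends in a vowel (*najdeli*, *ou*, *hape*).
Since the final sound of *pugel* is /l/ (a voiced consonant), it takes -upu, giving *pugelupu*.

pugelupu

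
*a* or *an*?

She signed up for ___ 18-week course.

an

The indefinite article is chosen by the initial *sound* of the following word, not its spelling.
The number *18* is spoken "eighteen", beginning with /ˌeɪˈtiːn/ — a vowel sound.
So the article is *an*: She signed up for an 18-week course.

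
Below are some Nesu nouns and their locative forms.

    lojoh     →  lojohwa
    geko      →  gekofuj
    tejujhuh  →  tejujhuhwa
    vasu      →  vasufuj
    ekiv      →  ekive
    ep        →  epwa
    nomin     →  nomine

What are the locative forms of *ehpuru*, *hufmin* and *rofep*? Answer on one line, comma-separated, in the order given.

ehpurufuj, hufmine, rofepwa

Looking at the final sound of each stem: -wa when the stem ends in a voiceless consonant (*lojoh*, *tejujhuh*, *ep*); -e when the stem ends in a voiced consonant (*ekiv*, *nomin*); -fuj when the stem ends in a vowel (*geko*, *vasu*).
*ehpuru*: final sound = /u/, a vowel → -fuj → *ehpurufuj*.
*hufmin*: final sound = /n/, a voiced consonant → -e → *hufmine*.
The final sound of *rofep* is /p/, which is a voiceless consonant, so the suffix is -wa, giving *rofepwa*.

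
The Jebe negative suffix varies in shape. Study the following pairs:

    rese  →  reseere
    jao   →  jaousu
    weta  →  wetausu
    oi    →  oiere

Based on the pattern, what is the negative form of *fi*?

fiere

The alternation tracks the last vowel of the stem — -ere when the last vowel of the stem is a front vowel (*rese*, *oi*); -usu when the last vowel of the stem is a back vowel (*jao*, *weta*).
Since the last vowel of *fi* is /i/ (a front vowel), it takes -ere, giving *fiere*.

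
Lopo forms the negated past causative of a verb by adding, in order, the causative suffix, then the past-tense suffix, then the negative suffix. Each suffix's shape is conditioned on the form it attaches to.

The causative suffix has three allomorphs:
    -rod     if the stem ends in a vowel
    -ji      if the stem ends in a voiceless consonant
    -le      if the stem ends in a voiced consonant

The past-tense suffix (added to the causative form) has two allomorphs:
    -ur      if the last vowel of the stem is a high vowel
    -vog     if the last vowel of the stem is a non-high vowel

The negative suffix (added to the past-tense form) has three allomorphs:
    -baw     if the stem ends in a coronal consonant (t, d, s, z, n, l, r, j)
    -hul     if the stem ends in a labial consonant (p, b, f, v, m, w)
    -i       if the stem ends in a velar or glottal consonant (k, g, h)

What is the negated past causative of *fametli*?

Since the final sound of *fametli* is /i/ (a vowel), it takes -rod, giving *fametlirod*.
The last vowel of the causative form *fametlirod* is /o/, which is a non-high vowel, so the past-tense suffix is -vog, giving *fametlirodvog*.
The past-tense form *fametlirodvog*: final consonant = /g/, velar/glottal → -i → *fametlirodvogi*.

fametlirodvogi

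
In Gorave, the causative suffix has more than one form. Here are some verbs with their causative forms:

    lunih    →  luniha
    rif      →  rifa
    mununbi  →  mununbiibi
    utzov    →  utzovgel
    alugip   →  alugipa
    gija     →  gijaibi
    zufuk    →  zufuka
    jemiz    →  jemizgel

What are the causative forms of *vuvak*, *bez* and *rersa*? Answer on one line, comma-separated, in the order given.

The suffix is conditioned by the final sound: -a when the stem ends in a voiceless consonant (*lunih*, *rif*, *alugip*, *zufuk*); -gel when the stem ends in a voiced consonant (*utzov*, *jemiz*); -ibi when the stem ends in a vowel (*mununbi*, *gija*).
*vuvak* — final sound /k/ (a voiceless consonant) → -a → *vuvaka*.
The final sound of *bez* is /z/, which is a voiced consonant, so the suffix is -gel, giving *bezgel*.
*rersa* — final sound /a/ (a vowel) → -ibi → *rersaibi*.

vuvaka, bezgel, rersaibi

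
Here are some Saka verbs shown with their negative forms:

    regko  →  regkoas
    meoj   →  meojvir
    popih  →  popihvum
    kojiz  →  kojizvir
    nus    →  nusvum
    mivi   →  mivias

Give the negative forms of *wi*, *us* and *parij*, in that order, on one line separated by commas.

wias, usvum, parijvir

The pattern is voicing of the final sound: -vum when the stem ends in a voiceless consonant (*popih*, *nus*); -vir when the stem ends in a voiced consonant (*meoj*, *kojiz*); -as when the stem ends in a vowel (*regko*, *mivi*).
*wi*: final sound = /i/, a vowel → -as → *wias*.
*us* — final sound /s/ (a voiceless consonant) → -vum → *usvum*.
*parij*: final sound = /j/, a voiced consonant → -vir → *parijvir*.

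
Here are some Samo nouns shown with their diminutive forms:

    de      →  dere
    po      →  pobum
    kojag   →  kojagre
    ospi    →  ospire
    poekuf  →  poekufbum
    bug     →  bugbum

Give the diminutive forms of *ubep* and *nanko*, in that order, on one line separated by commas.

ubepre, nankobum

The suffix is conditioned by the last vowel: -bum when the last vowel of the stem is a rounded vowel (*po*, *poekuf*, *bug*); -re when the last vowel of the stem is an unrounded vowel (*de*, *kojag*, *ospi*).
*ubep*: last vowel = /e/, an unrounded vowel → -re → *ubepre*.
Since the last vowel of *nanko* is /o/ (a rounded vowel), it takes -bum, giving *nankobum*.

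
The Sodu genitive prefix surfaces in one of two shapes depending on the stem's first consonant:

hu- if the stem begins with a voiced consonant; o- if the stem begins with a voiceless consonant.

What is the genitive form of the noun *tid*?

Since the first consonant of *tid* is /t/ (voiceless), it takes o-, giving *otid*.

otid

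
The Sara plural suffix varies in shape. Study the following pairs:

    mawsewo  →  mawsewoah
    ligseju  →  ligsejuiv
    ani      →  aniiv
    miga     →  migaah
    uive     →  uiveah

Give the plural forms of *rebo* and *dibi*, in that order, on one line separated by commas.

Looking at the last vowel of each stem: -iv when the last vowel of the stem is a high vowel (*ligseju*, *ani*); -ah when the last vowel of the stem is a non-high vowel (*mawsewo*, *miga*, *uive*).
*rebo*: last vowel = /o/, a non-high vowel → -ah → *reboah*.
*dibi*: last vowel = /i/, a high vowel → -iv → *dibiiv*.

reboah, dibiiv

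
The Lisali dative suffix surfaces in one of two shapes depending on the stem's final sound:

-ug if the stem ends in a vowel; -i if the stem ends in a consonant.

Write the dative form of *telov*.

The final sound of *telov* is /v/, which is a consonant, so the suffix is -i, giving *telovi*.

telovi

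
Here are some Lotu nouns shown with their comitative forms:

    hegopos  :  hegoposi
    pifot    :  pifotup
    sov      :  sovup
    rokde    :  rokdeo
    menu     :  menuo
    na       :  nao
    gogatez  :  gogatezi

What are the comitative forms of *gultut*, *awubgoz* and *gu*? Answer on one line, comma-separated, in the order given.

gultutup, awubgozi, guo

The suffix is conditioned by the final sound: -i when the stem ends in a sibilant (*hegopos*, *gogatez*); -up when the stem ends in a non-sibilant consonant (*pifot*, *sov*); -o when the stem ends in a vowel (*rokde*, *menu*, *na*).
*gultut* — final sound /t/ (a non-sibilant consonant) → -up → *gultutup*.
*awubgoz* — final sound /z/ (a sibilant) → -i → *awubgozi*.
The final sound of *gu* is /u/, which is a vowel, so the suffix is -o, giving *guo*.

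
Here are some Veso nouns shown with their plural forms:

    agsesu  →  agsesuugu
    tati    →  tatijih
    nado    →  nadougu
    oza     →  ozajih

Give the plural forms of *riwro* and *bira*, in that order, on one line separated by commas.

The pattern is rounding harmony: -ugu when the last vowel of the stem is a rounded vowel (*agsesu*, *nado*); -jih when the last vowel of the stem is an unrounded vowel (*tati*, *oza*).
The last vowel of *riwro* is /o/, which is a rounded vowel, so the suffix is -ugu, giving *riwrougu*.
*bira*: last vowel = /a/, an unrounded vowel → -jih → *birajih*.

riwrougu, birajih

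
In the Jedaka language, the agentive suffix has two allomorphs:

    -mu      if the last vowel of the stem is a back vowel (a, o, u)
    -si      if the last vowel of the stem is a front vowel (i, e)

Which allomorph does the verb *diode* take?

Since the last vowel of *diode* is /e/ (a front vowel), it takes -si.

-si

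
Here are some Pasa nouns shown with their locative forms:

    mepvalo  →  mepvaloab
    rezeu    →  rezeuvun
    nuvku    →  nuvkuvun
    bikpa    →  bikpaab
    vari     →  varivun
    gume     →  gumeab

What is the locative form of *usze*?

uszeab

The pattern is height harmony: -vun when the last vowel of the stem is a high vowel (*rezeu*, *nuvku*, *vari*); -ab when the last vowel of the stem is a non-high vowel (*mepvalo*, *bikpa*, *gume*).
*usze* — last vowel /e/ (a non-high vowel) → -ab → *uszeab*.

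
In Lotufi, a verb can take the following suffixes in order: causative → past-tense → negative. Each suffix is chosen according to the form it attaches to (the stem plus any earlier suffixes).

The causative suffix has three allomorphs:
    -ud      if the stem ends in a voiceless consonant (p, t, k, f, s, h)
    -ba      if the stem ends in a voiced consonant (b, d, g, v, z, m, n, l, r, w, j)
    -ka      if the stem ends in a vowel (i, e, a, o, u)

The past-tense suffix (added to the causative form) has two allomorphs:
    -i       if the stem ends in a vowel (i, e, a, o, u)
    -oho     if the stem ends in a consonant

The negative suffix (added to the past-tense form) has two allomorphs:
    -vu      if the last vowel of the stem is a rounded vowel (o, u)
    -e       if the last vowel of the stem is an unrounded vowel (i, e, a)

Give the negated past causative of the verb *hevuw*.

hevuwbaie

Since the final sound of *hevuw* is /w/ (a voiced consonant), it takes -ba, giving *hevuwba*.
Since the final sound of the causative form *hevuwba* is /a/ (a vowel), it takes -i, giving *hevuwbai*.
The last vowel of the past-tense form *hevuwbai* is /i/, which is an unrounded vowel, so the negative suffix is -e, giving *hevuwbaie*.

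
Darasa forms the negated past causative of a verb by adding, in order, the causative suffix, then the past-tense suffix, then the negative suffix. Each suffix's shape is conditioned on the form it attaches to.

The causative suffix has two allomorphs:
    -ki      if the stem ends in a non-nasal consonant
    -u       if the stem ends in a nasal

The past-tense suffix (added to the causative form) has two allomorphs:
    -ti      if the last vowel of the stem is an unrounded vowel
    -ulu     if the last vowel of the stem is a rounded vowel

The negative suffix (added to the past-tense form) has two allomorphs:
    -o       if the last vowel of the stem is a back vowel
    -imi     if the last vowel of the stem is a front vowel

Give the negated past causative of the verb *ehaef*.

ehaefkitiimi

Since the final consonant of *ehaef* is /f/ (non-nasal), it takes -ki, giving *ehaefki*.
The last vowel of the causative form *ehaefki* is /i/, which is an unrounded vowel, so the past-tense suffix is -ti, giving *ehaefkiti*.
The last vowel of the past-tense form *ehaefkiti* is /i/, which is a front vowel, so the negative suffix is -imi, giving *ehaefkitiimi*.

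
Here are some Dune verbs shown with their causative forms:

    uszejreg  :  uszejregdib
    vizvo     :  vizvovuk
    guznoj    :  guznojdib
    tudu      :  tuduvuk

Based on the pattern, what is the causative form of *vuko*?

vukovuk

The suffix is conditioned by the final sound: -dib when the stem ends in a consonant (*uszejreg*, *guznoj*); -vuk when the stem ends in a vowel (*vizvo*, *tudu*).
*vuko* — final sound /o/ (a vowel) → -vuk → *vukovuk*.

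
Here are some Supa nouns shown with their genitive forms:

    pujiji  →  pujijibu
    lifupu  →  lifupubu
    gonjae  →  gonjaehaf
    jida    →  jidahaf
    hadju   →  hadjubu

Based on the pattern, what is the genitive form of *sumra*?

Looking at the last vowel of each stem: -bu when the last vowel of the stem is a high vowel (*pujiji*, *lifupu*, *hadju*); -haf when the last vowel of the stem is a non-high vowel (*gonjae*, *jida*).
The last vowel of *sumra* is /a/, which is a non-high vowel, so the suffix is -haf, giving *sumrahaf*.

sumrahaf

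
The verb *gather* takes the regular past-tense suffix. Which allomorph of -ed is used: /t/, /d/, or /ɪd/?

/d/

The stem *gather* ends in a voiced sound other than /d/.
The -ed suffix is realized as /ɪd/ after /t, d/; as /t/ after other voiceless consonants; and as /d/ after other voiced sounds.
So -ed on *gather* is pronounced /d/.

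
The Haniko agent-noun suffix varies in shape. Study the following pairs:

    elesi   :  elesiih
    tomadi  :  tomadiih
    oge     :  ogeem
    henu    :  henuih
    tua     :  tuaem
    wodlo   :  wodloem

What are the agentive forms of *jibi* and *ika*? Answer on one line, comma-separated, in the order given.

The alternation tracks the last vowel of the stem — -ih when the last vowel of the stem is a high vowel (*elesi*, *tomadi*, *henu*); -em when the last vowel of the stem is a non-high vowel (*oge*, *tua*, *wodlo*).
Since the last vowel of *jibi* is /i/ (a high vowel), it takes -ih, giving *jibiih*.
*ika*: last vowel = /a/, a non-high vowel → -em → *ikaem*.

jibiih, ikaem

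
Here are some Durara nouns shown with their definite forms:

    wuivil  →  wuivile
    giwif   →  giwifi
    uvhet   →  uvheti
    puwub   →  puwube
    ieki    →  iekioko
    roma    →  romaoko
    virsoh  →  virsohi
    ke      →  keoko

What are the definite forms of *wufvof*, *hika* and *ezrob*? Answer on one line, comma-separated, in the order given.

Looking at the final sound of each stem: -i when the stem ends in a voiceless consonant (*giwif*, *uvhet*, *virsoh*); -e when the stem ends in a voiced consonant (*wuivil*, *puwub*); -oko when the stem ends in a vowel (*ieki*, *roma*, *ke*).
*wufvof*: final sound = /f/, a voiceless consonant → -i → *wufvofi*.
Since the final sound of *hika* is /a/ (a vowel), it takes -oko, giving *hikaoko*.
Since the final sound of *ezrob* is /b/ (a voiced consonant), it takes -e, giving *ezrobe*.

wufvofi, hikaoko, ezrobe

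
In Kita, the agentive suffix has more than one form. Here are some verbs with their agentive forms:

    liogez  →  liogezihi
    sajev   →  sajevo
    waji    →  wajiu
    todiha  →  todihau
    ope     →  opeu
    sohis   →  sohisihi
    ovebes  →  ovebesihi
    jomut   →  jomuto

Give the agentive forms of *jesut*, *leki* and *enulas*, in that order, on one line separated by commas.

jesuto, lekiu, enulasihi

Looking at the final sound of each stem: -ihi when the stem ends in a sibilant (*liogez*, *sohis*, *ovebes*); -o when the stem ends in a non-sibilant consonant (*sajev*, *jomut*); -u when the stem ends in a vowel (*waji*, *todiha*, *ope*).
*jesut* — final sound /t/ (a non-sibilant consonant) → -o → *jesuto*.
Since the final sound of *leki* is /i/ (a vowel), it takes -u, giving *lekiu*.
*enulas* — final sound /s/ (a sibilant) → -ihi → *enulasihi*.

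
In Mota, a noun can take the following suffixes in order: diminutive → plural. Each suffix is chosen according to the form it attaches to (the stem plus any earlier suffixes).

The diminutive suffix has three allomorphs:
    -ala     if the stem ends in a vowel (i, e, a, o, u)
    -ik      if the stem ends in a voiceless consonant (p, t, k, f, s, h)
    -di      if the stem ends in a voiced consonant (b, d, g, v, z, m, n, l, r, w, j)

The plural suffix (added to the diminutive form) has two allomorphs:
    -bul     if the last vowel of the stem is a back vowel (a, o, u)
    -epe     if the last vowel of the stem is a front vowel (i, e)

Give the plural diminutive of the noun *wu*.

*wu* — final sound /u/ (a vowel) → -ala → *wuala*.
The diminutive form *wuala* — last vowel /a/ (a back vowel) → -bul → *wualabul*.

wualabul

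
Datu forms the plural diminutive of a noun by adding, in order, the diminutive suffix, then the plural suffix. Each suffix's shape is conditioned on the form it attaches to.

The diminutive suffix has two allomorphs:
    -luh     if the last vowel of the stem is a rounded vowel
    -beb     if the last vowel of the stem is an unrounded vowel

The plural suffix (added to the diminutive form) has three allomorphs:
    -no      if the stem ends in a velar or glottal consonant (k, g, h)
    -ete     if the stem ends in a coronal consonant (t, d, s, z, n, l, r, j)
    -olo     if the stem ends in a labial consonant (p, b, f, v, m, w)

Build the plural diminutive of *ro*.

roluhno

Since the last vowel of *ro* is /o/ (a rounded vowel), it takes -luh, giving *roluh*.
The final consonant of the diminutive form *roluh* is /h/, which is velar/glottal, so the plural suffix is -no, giving *roluhno*.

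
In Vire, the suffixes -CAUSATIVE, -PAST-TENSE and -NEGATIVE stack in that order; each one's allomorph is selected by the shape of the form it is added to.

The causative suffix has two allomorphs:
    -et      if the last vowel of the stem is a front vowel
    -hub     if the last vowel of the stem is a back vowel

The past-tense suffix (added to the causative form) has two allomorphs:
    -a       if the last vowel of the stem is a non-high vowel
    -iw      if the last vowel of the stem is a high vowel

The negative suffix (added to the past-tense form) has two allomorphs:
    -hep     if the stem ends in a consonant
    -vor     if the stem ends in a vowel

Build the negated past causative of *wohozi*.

The last vowel of *wohozi* is /i/, which is a front vowel, so the causative suffix is -et, giving *wohoziet*.
Since the last vowel of the causative form *wohoziet* is /e/ (a non-high vowel), it takes -a, giving *wohozieta*.
The past-tense form *wohozieta* — final sound /a/ (a vowel) → -vor → *wohozietavor*.

wohozietavor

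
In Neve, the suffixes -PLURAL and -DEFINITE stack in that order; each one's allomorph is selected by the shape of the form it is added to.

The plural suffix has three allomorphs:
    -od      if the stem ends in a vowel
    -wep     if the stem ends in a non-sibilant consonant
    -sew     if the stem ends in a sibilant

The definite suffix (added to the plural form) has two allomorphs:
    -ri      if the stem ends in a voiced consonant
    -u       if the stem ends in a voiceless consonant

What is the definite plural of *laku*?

lakuodri

*laku* — final sound /u/ (a vowel) → -od → *lakuod*.
The final consonant of the plural form *lakuod* is /d/, which is voiced, so the definite suffix is -ri, giving *lakuodri*.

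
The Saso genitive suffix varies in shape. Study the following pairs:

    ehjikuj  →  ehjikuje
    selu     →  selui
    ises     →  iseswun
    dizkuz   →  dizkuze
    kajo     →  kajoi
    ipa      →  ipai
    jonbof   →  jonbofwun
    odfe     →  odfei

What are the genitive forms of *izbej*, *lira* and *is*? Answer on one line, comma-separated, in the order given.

izbeje, lirai, iswun

The alternation tracks the final sound of the stem — -wun when the stem ends in a voiceless consonant (*ises*, *jonbof*); -e when the stem ends in a voiced consonant (*ehjikuj*, *dizkuz*); -i when the stem ends in a vowel (*selu*, *kajo*, *ipa*, *odfe*).
Since the final sound of *izbej* is /j/ (a voiced consonant), it takes -e, giving *izbeje*.
*lira* — final sound /a/ (a vowel) → -i → *lirai*.
*is*: final sound = /s/, a voiceless consonant → -wun → *iswun*.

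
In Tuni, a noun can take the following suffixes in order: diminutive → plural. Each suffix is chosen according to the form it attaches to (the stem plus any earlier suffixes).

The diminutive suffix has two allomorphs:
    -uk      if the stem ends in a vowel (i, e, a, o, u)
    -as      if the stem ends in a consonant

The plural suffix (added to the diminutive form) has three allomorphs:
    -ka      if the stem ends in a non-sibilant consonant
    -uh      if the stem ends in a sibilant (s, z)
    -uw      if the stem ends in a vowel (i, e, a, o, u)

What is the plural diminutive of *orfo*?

The final sound of *orfo* is /o/, which is a vowel, so the diminutive suffix is -uk, giving *orfouk*.
The final sound of the diminutive form *orfouk* is /k/, which is a non-sibilant consonant, so the plural suffix is -ka, giving *orfoukka*.

orfoukka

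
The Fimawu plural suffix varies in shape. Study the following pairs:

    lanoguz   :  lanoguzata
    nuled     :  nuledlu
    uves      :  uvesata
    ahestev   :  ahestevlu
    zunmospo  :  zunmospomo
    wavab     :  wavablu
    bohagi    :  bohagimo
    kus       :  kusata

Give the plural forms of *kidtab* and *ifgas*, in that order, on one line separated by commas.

kidtablu, ifgasata

The suffix is conditioned by the final sound: -ata when the stem ends in a sibilant (*lanoguz*, *uves*, *kus*); -lu when the stem ends in a non-sibilant consonant (*nuled*, *ahestev*, *wavab*); -mo when the stem ends in a vowel (*zunmospo*, *bohagi*).
*kidtab* — final sound /b/ (a non-sibilant consonant) → -lu → *kidtablu*.
Since the final sound of *ifgas* is /s/ (a sibilant), it takes -ata, giving *ifgasata*.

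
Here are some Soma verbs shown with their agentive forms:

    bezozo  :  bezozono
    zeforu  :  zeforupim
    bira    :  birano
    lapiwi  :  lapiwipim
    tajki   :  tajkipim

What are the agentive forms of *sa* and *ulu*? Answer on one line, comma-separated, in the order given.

sano, ulupim

The alternation tracks the last vowel of the stem — -pim when the last vowel of the stem is a high vowel (*zeforu*, *lapiwi*, *tajki*); -no when the last vowel of the stem is a non-high vowel (*bezozo*, *bira*).
*sa* — last vowel /a/ (a non-high vowel) → -no → *sano*.
Since the last vowel of *ulu* is /u/ (a high vowel), it takes -pim, giving *ulupim*.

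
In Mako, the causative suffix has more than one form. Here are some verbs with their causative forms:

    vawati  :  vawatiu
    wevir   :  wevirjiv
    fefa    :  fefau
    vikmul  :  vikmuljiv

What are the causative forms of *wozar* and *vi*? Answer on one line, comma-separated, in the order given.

wozarjiv, viu

The pattern is consonant vs. vowel: -jiv when the stem ends in a consonant (*wevir*, *vikmul*); -u when the stem ends in a vowel (*vawati*, *fefa*).
Since the final sound of *wozar* is /r/ (a consonant), it takes -jiv, giving *wozarjiv*.
The final sound of *vi* is /i/, which is a vowel, so the suffix is -u, giving *viu*.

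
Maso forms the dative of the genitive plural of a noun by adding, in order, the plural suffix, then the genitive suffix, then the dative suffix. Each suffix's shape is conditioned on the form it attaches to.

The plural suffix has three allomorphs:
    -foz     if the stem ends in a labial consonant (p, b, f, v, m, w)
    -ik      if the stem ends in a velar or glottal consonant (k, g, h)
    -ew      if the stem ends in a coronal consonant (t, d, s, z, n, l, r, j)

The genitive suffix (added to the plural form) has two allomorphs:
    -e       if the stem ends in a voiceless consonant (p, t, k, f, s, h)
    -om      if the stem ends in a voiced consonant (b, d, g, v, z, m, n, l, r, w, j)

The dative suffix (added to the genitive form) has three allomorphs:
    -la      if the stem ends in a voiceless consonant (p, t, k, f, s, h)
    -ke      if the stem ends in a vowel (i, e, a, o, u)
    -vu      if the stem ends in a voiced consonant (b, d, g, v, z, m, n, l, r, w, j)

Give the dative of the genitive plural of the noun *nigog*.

*nigog*: final consonant = /g/, velar/glottal → -ik → *nigogik*.
The plural form *nigogik*: final consonant = /k/, voiceless → -e → *nigogike*.
Since the final sound of the genitive form *nigogike* is /e/ (a vowel), it takes -ke, giving *nigogikeke*.

nigogikeke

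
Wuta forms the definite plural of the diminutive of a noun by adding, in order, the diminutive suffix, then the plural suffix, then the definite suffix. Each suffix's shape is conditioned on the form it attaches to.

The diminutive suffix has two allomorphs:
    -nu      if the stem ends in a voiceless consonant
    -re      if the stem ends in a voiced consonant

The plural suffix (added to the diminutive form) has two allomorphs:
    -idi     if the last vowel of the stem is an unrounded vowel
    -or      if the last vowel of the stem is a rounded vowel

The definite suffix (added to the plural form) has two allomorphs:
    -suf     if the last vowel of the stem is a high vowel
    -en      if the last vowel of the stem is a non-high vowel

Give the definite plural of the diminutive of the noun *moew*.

*moew*: final consonant = /w/, voiced → -re → *moewre*.
The last vowel of the diminutive form *moewre* is /e/, which is an unrounded vowel, so the plural suffix is -idi, giving *moewreidi*.
Since the last vowel of the plural form *moewreidi* is /i/ (a high vowel), it takes -suf, giving *moewreidisuf*.

moewreidisuf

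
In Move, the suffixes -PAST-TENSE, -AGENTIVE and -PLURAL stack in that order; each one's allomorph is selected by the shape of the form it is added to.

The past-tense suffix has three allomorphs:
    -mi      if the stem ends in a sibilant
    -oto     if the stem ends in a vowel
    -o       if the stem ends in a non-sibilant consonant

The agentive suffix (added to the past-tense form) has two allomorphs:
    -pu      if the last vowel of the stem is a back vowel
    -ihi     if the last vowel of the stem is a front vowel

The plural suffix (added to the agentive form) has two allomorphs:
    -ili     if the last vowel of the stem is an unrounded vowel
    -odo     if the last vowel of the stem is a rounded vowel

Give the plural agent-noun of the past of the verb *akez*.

Since the final sound of *akez* is /z/ (a sibilant), it takes -mi, giving *akezmi*.
The past-tense form *akezmi* — last vowel /i/ (a front vowel) → -ihi → *akezmiihi*.
The agentive form *akezmiihi*: last vowel = /i/, an unrounded vowel → -ili → *akezmiihiili*.

akezmiihiili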